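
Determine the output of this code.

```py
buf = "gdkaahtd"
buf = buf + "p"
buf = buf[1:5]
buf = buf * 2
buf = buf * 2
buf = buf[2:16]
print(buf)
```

aadkaadkaadkaa

+ 'p' → 'gdkaahtdp'
slice [1:5] → 'dkaa'
repeat ×2 → 'dkaadkaa'
repeat ×2 → 'dkaadkaadkaadkaa'
slice [2:16] → 'aadkaadkaadkaa'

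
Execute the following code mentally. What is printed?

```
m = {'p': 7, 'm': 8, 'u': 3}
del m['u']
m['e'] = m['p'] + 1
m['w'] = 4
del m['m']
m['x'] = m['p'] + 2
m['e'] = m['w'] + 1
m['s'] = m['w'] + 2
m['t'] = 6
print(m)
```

{'p': 7, 'e': 5, 'w': 4, 'x': 9, 's': 6, 't': 6}

del 'u' → {'p': 7, 'm': 8}
m['e'] = m['p']+1 = 8 → {'p': 7, 'm': 8, 'e': 8}
m['w'] = 4 → {'p': 7, 'm': 8, 'e': 8, 'w': 4}
del 'm' → {'p': 7, 'e': 8, 'w': 4}
m['x'] = m['p']+2 = 9 → {'p': 7, 'e': 8, 'w': 4, 'x': 9}
m['e'] = m['w']+1 = 5 → {'p': 7, 'e': 5, 'w': 4, 'x': 9}
m['s'] = m['w']+2 = 6 → {'p': 7, 'e': 5, 'w': 4, 'x': 9, 's': 6}
m['t'] = 6 → {'p': 7, 'e': 5, 'w': 4, 'x': 9, 's': 6, 't': 6}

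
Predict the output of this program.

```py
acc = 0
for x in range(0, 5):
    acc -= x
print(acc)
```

x=0: acc = 0-0 = 0
x=1: acc = 0-1 = -1
x=2: acc = (-1)-2 = -3
x=3: acc = (-3)-3 = -6
x=4: acc = (-6)-4 = -10

-10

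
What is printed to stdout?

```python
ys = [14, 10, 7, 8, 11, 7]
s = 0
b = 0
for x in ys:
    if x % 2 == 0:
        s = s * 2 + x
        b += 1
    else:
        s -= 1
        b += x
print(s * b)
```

x=14: even, s = 0*2+14 = 14; b=1
x=10: even, s = 14*2+10 = 38; b=2
x=7: not even, s = 38-1 = 37; b=9
x=8: even, s = 37*2+8 = 82; b=10
x=11: not even, s = 82-1 = 81; b=21
x=7: not even, s = 81-1 = 80; b=28
s*b = 80*28 = 2240

2240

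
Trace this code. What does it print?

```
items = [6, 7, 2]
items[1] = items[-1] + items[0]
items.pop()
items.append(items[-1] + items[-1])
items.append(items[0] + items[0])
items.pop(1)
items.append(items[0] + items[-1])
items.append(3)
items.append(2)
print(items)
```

items[1] = items[-1]+items[0] = 2+6 = 8 → [6, 8, 2]
pop() removes 2 → [6, 8]
append items[-1]+items[-1] = 8+8 = 16 → [6, 8, 16]
append items[0]+items[0] = 6+6 = 12 → [6, 8, 16, 12]
pop(1) removes 8 → [6, 16, 12]
append items[0]+items[-1] = 6+12 = 18 → [6, 16, 12, 18]
append 3 → [6, 16, 12, 18, 3]
append 2 → [6, 16, 12, 18, 3, 2]

[6, 16, 12, 18, 3, 2]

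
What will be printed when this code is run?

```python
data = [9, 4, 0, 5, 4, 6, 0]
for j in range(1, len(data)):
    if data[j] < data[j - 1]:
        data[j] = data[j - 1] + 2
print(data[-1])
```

j=1: 4<9, data[1] = 9+2 = 11 → [9, 11, 0, 5, 4, 6, 0]
j=2: 0<11, data[2] = 11+2 = 13 → [9, 11, 13, 5, 4, 6, 0]
j=3: 5<13, data[3] = 13+2 = 15 → [9, 11, 13, 15, 4, 6, 0]
j=4: 4<15, data[4] = 15+2 = 17 → [9, 11, 13, 15, 17, 6, 0]
j=5: 6<17, data[5] = 17+2 = 19 → [9, 11, 13, 15, 17, 19, 0]
j=6: 0<19, data[6] = 19+2 = 21 → [9, 11, 13, 15, 17, 19, 21]

21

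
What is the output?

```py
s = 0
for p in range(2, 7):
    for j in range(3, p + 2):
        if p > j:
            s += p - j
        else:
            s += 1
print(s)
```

p=2,j=3: not 2>3, s = 0+1 = 1
p=3,j=3: not 3>3, s = 1+1 = 2
p=3,j=4: not 3>4, s = 2+1 = 3
p=4,j=3: 4>3, s = 3+1 = 4
p=4,j=4: not 4>4, s = 4+1 = 5
p=4,j=5: not 4>5, s = 5+1 = 6
p=5,j=3: 5>3, s = 6+2 = 8
p=5,j=4: 5>4, s = 8+1 = 9
p=5,j=5: not 5>5, s = 9+1 = 10
p=5,j=6: not 5>6, s = 10+1 = 11
p=6,j=3: 6>3, s = 11+3 = 14
p=6,j=4: 6>4, s = 14+2 = 16
p=6,j=5: 6>5, s = 16+1 = 17
p=6,j=6: not 6>6, s = 17+1 = 18
p=6,j=7: not 6>7, s = 18+1 = 19

19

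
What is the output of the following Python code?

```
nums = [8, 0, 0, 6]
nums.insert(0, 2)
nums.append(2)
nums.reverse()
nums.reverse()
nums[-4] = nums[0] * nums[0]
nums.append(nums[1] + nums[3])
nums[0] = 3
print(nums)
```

insert 2 at 0 → [2, 8, 0, 0, 6]
append 2 → [2, 8, 0, 0, 6, 2]
reverse → [2, 6, 0, 0, 8, 2]
reverse → [2, 8, 0, 0, 6, 2]
nums[-4] = nums[0]*nums[0] = 2*2 = 4 → [2, 8, 4, 0, 6, 2]
append nums[1]+nums[3] = 8+0 = 8 → [2, 8, 4, 0, 6, 2, 8]
nums[0] = 3 → [3, 8, 4, 0, 6, 2, 8]

[3, 8, 4, 0, 6, 2, 8]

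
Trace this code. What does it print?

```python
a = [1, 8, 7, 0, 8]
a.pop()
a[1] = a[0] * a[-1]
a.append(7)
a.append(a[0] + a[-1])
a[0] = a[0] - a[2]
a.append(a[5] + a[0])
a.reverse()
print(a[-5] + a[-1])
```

pop() removes 8 → [1, 8, 7, 0]
a[1] = a[0]*a[-1] = 1*0 = 0 → [1, 0, 7, 0]
append 7 → [1, 0, 7, 0, 7]
append a[0]+a[-1] = 1+7 = 8 → [1, 0, 7, 0, 7, 8]
a[0] = a[0]-a[2] = 1-7 = -6 → [-6, 0, 7, 0, 7, 8]
append a[5]+a[0] = 8+(-6) = 2 → [-6, 0, 7, 0, 7, 8, 2]
reverse → [2, 8, 7, 0, 7, 0, -6]
a[-5]+a[-1] = 7+(-6) = 1

1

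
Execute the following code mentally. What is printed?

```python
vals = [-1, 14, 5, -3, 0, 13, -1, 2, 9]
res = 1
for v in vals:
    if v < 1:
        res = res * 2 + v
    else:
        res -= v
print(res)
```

-194

v=-1: <1, res = 1*2+(-1) = 1
v=14: not <1, res = 1-14 = -13
v=5: not <1, res = (-13)-5 = -18
v=-3: <1, res = (-18)*2+(-3) = -39
v=0: <1, res = (-39)*2+0 = -78
v=13: not <1, res = (-78)-13 = -91
v=-1: <1, res = (-91)*2+(-1) = -183
v=2: not <1, res = (-183)-2 = -185
v=9: not <1, res = (-185)-9 = -194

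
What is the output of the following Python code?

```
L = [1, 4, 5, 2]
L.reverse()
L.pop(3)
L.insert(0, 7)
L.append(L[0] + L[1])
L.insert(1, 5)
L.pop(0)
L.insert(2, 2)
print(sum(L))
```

reverse → [2, 5, 4, 1]
pop(3) removes 1 → [2, 5, 4]
insert 7 at 0 → [7, 2, 5, 4]
append L[0]+L[1] = 7+2 = 9 → [7, 2, 5, 4, 9]
insert 5 at 1 → [7, 5, 2, 5, 4, 9]
pop(0) removes 7 → [5, 2, 5, 4, 9]
insert 2 at 2 → [5, 2, 2, 5, 4, 9]
sum = 27

27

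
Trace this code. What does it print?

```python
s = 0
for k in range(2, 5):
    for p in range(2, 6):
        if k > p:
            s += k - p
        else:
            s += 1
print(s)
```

13

k=2,p=2: not 2>2, s = 0+1 = 1
k=2,p=3: not 2>3, s = 1+1 = 2
k=2,p=4: not 2>4, s = 2+1 = 3
k=2,p=5: not 2>5, s = 3+1 = 4
k=3,p=2: 3>2, s = 4+1 = 5
k=3,p=3: not 3>3, s = 5+1 = 6
k=3,p=4: not 3>4, s = 6+1 = 7
k=3,p=5: not 3>5, s = 7+1 = 8
k=4,p=2: 4>2, s = 8+2 = 10
k=4,p=3: 4>3, s = 10+1 = 11
k=4,p=4: not 4>4, s = 11+1 = 12
k=4,p=5: not 4>5, s = 12+1 = 13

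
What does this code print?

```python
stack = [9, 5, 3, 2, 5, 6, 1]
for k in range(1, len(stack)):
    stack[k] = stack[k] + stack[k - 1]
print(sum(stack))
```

144

k=1: stack[1] = 5+9 = 14 → [9, 14, 3, 2, 5, 6, 1]
k=2: stack[2] = 3+14 = 17 → [9, 14, 17, 2, 5, 6, 1]
k=3: stack[3] = 2+17 = 19 → [9, 14, 17, 19, 5, 6, 1]
k=4: stack[4] = 5+19 = 24 → [9, 14, 17, 19, 24, 6, 1]
k=5: stack[5] = 6+24 = 30 → [9, 14, 17, 19, 24, 30, 1]
k=6: stack[6] = 1+30 = 31 → [9, 14, 17, 19, 24, 30, 31]
sum = 144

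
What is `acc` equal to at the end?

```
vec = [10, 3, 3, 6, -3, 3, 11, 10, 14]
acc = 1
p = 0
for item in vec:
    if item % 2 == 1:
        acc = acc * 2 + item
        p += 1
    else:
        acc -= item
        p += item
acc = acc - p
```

item=10: not odd, acc = 1-10 = -9; p=10
item=3: odd, acc = (-9)*2+3 = -15; p=11
item=3: odd, acc = (-15)*2+3 = -27; p=12
item=6: not odd, acc = (-27)-6 = -33; p=18
item=-3: odd, acc = (-33)*2+(-3) = -69; p=19
item=3: odd, acc = (-69)*2+3 = -135; p=20
item=11: odd, acc = (-135)*2+11 = -259; p=21
item=10: not odd, acc = (-259)-10 = -269; p=31
item=14: not odd, acc = (-269)-14 = -283; p=45
acc-p = (-283)-45 = -328

-328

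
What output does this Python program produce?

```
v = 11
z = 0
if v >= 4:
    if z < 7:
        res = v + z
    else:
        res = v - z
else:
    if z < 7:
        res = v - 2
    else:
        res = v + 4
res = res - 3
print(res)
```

v=11, z=0
v >= 4 is True; z < 7 is True
→ res = v + z = 11
res = 11-3 = 8

8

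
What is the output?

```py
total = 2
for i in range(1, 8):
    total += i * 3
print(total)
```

86

i=1: total = 2+1*3 = 5
i=2: total = 5+2*3 = 11
i=3: total = 11+3*3 = 20
i=4: total = 20+4*3 = 32
i=5: total = 32+5*3 = 47
i=6: total = 47+6*3 = 65
i=7: total = 65+7*3 = 86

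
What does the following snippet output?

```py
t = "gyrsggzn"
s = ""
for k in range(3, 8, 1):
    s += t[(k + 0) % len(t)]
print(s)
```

k=3: add t[3]='s' → 's'
k=4: add t[4]='g' → 'sg'
k=5: add t[5]='g' → 'sgg'
k=6: add t[6]='z' → 'sggz'
k=7: add t[7]='n' → 'sggzn'

sggzn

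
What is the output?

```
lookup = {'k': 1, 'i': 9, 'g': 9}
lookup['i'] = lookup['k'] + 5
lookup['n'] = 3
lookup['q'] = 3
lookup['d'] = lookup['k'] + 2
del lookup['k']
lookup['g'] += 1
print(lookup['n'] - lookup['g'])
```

lookup['i'] = lookup['k']+5 = 6 → {'k': 1, 'i': 6, 'g': 9}
lookup['n'] = 3 → {'k': 1, 'i': 6, 'g': 9, 'n': 3}
lookup['q'] = 3 → {'k': 1, 'i': 6, 'g': 9, 'n': 3, 'q': 3}
lookup['d'] = lookup['k']+2 = 3 → {'k': 1, 'i': 6, 'g': 9, 'n': 3, 'q': 3, 'd': 3}
del 'k' → {'i': 6, 'g': 9, 'n': 3, 'q': 3, 'd': 3}
lookup['g'] = 9+1 = 10 → {'i': 6, 'g': 10, 'n': 3, 'q': 3, 'd': 3}
lookup['n']-lookup['g'] = 3-10 = -7

-7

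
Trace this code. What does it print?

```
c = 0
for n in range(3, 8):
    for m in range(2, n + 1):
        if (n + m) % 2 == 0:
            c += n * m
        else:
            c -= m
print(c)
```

219

n=3,m=2: odd sum, c = 0-2 = -2
n=3,m=3: even sum, c = (-2)+9 = 7
n=4,m=2: even sum, c = 7+8 = 15
n=4,m=3: odd sum, c = 15-3 = 12
n=4,m=4: even sum, c = 12+16 = 28
n=5,m=2: odd sum, c = 28-2 = 26
n=5,m=3: even sum, c = 26+15 = 41
n=5,m=4: odd sum, c = 41-4 = 37
n=5,m=5: even sum, c = 37+25 = 62
n=6,m=2: even sum, c = 62+12 = 74
n=6,m=3: odd sum, c = 74-3 = 71
n=6,m=4: even sum, c = 71+24 = 95
n=6,m=5: odd sum, c = 95-5 = 90
n=6,m=6: even sum, c = 90+36 = 126
n=7,m=2: odd sum, c = 126-2 = 124
n=7,m=3: even sum, c = 124+21 = 145
n=7,m=4: odd sum, c = 145-4 = 141
n=7,m=5: even sum, c = 141+35 = 176
n=7,m=6: odd sum, c = 176-6 = 170
n=7,m=7: even sum, c = 170+49 = 219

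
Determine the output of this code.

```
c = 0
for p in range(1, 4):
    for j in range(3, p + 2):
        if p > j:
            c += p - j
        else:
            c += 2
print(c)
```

6

p=2,j=3: not 2>3, c = 0+2 = 2
p=3,j=3: not 3>3, c = 2+2 = 4
p=3,j=4: not 3>4, c = 4+2 = 6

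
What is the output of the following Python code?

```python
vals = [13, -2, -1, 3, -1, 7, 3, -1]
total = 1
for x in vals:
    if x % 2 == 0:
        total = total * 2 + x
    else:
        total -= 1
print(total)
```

x=13: not even, total = 1-1 = 0
x=-2: even, total = 0*2+(-2) = -2
x=-1: not even, total = (-2)-1 = -3
x=3: not even, total = (-3)-1 = -4
x=-1: not even, total = (-4)-1 = -5
x=7: not even, total = (-5)-1 = -6
x=3: not even, total = (-6)-1 = -7
x=-1: not even, total = (-7)-1 = -8

-8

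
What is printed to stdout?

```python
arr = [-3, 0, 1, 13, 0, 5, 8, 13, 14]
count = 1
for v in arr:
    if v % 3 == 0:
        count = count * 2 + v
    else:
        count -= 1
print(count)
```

v=-3: %3==0, count = 1*2+(-3) = -1
v=0: %3==0, count = (-1)*2+0 = -2
v=1: not %3==0, count = (-2)-1 = -3
v=13: not %3==0, count = (-3)-1 = -4
v=0: %3==0, count = (-4)*2+0 = -8
v=5: not %3==0, count = (-8)-1 = -9
v=8: not %3==0, count = (-9)-1 = -10
v=13: not %3==0, count = (-10)-1 = -11
v=14: not %3==0, count = (-11)-1 = -12

-12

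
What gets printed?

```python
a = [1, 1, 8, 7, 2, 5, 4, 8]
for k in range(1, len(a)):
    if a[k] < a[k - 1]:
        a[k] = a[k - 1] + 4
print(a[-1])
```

k=1: 1>=1, unchanged → [1, 1, 8, 7, 2, 5, 4, 8]
k=2: 8>=1, unchanged → [1, 1, 8, 7, 2, 5, 4, 8]
k=3: 7<8, a[3] = 8+4 = 12 → [1, 1, 8, 12, 2, 5, 4, 8]
k=4: 2<12, a[4] = 12+4 = 16 → [1, 1, 8, 12, 16, 5, 4, 8]
k=5: 5<16, a[5] = 16+4 = 20 → [1, 1, 8, 12, 16, 20, 4, 8]
k=6: 4<20, a[6] = 20+4 = 24 → [1, 1, 8, 12, 16, 20, 24, 8]
k=7: 8<24, a[7] = 24+4 = 28 → [1, 1, 8, 12, 16, 20, 24, 28]

28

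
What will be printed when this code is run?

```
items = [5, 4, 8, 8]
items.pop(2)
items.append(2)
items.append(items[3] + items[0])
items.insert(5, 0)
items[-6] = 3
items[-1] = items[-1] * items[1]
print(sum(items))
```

24

pop(2) removes 8 → [5, 4, 8]
append 2 → [5, 4, 8, 2]
append items[3]+items[0] = 2+5 = 7 → [5, 4, 8, 2, 7]
insert 0 at 5 → [5, 4, 8, 2, 7, 0]
items[-6] = 3 → [3, 4, 8, 2, 7, 0]
items[-1] = items[-1]*items[1] = 0*4 = 0 → [3, 4, 8, 2, 7, 0]
sum = 24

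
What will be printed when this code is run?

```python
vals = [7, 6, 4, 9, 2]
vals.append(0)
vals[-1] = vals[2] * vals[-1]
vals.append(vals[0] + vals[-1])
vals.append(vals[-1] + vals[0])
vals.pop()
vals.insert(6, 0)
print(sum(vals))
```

35

append 0 → [7, 6, 4, 9, 2, 0]
vals[-1] = vals[2]*vals[-1] = 4*0 = 0 → [7, 6, 4, 9, 2, 0]
append vals[0]+vals[-1] = 7+0 = 7 → [7, 6, 4, 9, 2, 0, 7]
append vals[-1]+vals[0] = 7+7 = 14 → [7, 6, 4, 9, 2, 0, 7, 14]
pop() removes 14 → [7, 6, 4, 9, 2, 0, 7]
insert 0 at 6 → [7, 6, 4, 9, 2, 0, 0, 7]
sum = 35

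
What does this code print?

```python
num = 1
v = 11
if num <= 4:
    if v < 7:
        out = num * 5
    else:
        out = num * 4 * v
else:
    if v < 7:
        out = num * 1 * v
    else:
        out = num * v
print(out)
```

num=1, v=11
num <= 4 is True; v < 7 is False
→ out = num * 4 * v = 44

44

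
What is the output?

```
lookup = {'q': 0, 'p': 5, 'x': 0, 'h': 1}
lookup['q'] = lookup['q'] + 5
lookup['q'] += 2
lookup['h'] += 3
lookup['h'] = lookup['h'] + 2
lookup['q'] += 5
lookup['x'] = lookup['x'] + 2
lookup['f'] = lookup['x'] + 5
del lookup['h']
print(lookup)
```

{'q': 12, 'p': 5, 'x': 2, 'f': 7}

lookup['q'] = lookup['q']+5 = 5 → {'q': 5, 'p': 5, 'x': 0, 'h': 1}
lookup['q'] = 5+2 = 7 → {'q': 7, 'p': 5, 'x': 0, 'h': 1}
lookup['h'] = 1+3 = 4 → {'q': 7, 'p': 5, 'x': 0, 'h': 4}
lookup['h'] = lookup['h']+2 = 6 → {'q': 7, 'p': 5, 'x': 0, 'h': 6}
lookup['q'] = 7+5 = 12 → {'q': 12, 'p': 5, 'x': 0, 'h': 6}
lookup['x'] = lookup['x']+2 = 2 → {'q': 12, 'p': 5, 'x': 2, 'h': 6}
lookup['f'] = lookup['x']+5 = 7 → {'q': 12, 'p': 5, 'x': 2, 'h': 6, 'f': 7}
del 'h' → {'q': 12, 'p': 5, 'x': 2, 'f': 7}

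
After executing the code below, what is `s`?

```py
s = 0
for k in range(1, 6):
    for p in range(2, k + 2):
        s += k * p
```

195

k=1,p=2: s = 0+2 = 2
k=2,p=2: s = 2+4 = 6
k=2,p=3: s = 6+6 = 12
k=3,p=2: s = 12+6 = 18
k=3,p=3: s = 18+9 = 27
k=3,p=4: s = 27+12 = 39
k=4,p=2: s = 39+8 = 47
k=4,p=3: s = 47+12 = 59
k=4,p=4: s = 59+16 = 75
k=4,p=5: s = 75+20 = 95
k=5,p=2: s = 95+10 = 105
k=5,p=3: s = 105+15 = 120
k=5,p=4: s = 120+20 = 140
k=5,p=5: s = 140+25 = 165
k=5,p=6: s = 165+30 = 195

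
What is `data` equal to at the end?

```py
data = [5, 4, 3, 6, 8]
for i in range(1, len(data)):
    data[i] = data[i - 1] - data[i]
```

i=1: data[1] = 5-4 = 1 → [5, 1, 3, 6, 8]
i=2: data[2] = 1-3 = -2 → [5, 1, -2, 6, 8]
i=3: data[3] = (-2)-6 = -8 → [5, 1, -2, -8, 8]
i=4: data[4] = (-8)-8 = -16 → [5, 1, -2, -8, -16]

[5, 1, -2, -8, -16]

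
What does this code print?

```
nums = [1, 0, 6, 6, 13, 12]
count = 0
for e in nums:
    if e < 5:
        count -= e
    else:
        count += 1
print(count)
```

e=1: <5, count = 0-1 = -1
e=0: <5, count = (-1)-0 = -1
e=6: not <5, count = (-1)+1 = 0
e=6: not <5, count = 0+1 = 1
e=13: not <5, count = 1+1 = 2
e=12: not <5, count = 2+1 = 3

3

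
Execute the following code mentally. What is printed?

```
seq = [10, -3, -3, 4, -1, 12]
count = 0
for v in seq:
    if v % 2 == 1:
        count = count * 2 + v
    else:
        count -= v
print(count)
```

-119

v=10: not odd, count = 0-10 = -10
v=-3: odd, count = (-10)*2+(-3) = -23
v=-3: odd, count = (-23)*2+(-3) = -49
v=4: not odd, count = (-49)-4 = -53
v=-1: odd, count = (-53)*2+(-1) = -107
v=12: not odd, count = (-107)-12 = -119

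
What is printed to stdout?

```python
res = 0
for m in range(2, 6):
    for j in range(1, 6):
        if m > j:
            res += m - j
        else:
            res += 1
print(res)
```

m=2,j=1: 2>1, res = 0+1 = 1
m=2,j=2: not 2>2, res = 1+1 = 2
m=2,j=3: not 2>3, res = 2+1 = 3
m=2,j=4: not 2>4, res = 3+1 = 4
m=2,j=5: not 2>5, res = 4+1 = 5
m=3,j=1: 3>1, res = 5+2 = 7
m=3,j=2: 3>2, res = 7+1 = 8
m=3,j=3: not 3>3, res = 8+1 = 9
m=3,j=4: not 3>4, res = 9+1 = 10
m=3,j=5: not 3>5, res = 10+1 = 11
m=4,j=1: 4>1, res = 11+3 = 14
m=4,j=2: 4>2, res = 14+2 = 16
m=4,j=3: 4>3, res = 16+1 = 17
m=4,j=4: not 4>4, res = 17+1 = 18
m=4,j=5: not 4>5, res = 18+1 = 19
m=5,j=1: 5>1, res = 19+4 = 23
m=5,j=2: 5>2, res = 23+3 = 26
m=5,j=3: 5>3, res = 26+2 = 28
m=5,j=4: 5>4, res = 28+1 = 29
m=5,j=5: not 5>5, res = 29+1 = 30

30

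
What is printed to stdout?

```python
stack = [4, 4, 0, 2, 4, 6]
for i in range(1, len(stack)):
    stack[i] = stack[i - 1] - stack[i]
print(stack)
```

i=1: stack[1] = 4-4 = 0 → [4, 0, 0, 2, 4, 6]
i=2: stack[2] = 0-0 = 0 → [4, 0, 0, 2, 4, 6]
i=3: stack[3] = 0-2 = -2 → [4, 0, 0, -2, 4, 6]
i=4: stack[4] = (-2)-4 = -6 → [4, 0, 0, -2, -6, 6]
i=5: stack[5] = (-6)-6 = -12 → [4, 0, 0, -2, -6, -12]

[4, 0, 0, -2, -6, -12]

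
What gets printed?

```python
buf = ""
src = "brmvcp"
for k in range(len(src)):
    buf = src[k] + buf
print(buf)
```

pcvmrb

k=0: prepend 'b' → 'b'
k=1: prepend 'r' → 'rb'
k=2: prepend 'm' → 'mrb'
k=3: prepend 'v' → 'vmrb'
k=4: prepend 'c' → 'cvmrb'
k=5: prepend 'p' → 'pcvmrb'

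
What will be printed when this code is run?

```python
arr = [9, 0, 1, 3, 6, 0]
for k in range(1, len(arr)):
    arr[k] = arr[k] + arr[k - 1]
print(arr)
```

k=1: arr[1] = 0+9 = 9 → [9, 9, 1, 3, 6, 0]
k=2: arr[2] = 1+9 = 10 → [9, 9, 10, 3, 6, 0]
k=3: arr[3] = 3+10 = 13 → [9, 9, 10, 13, 6, 0]
k=4: arr[4] = 6+13 = 19 → [9, 9, 10, 13, 19, 0]
k=5: arr[5] = 0+19 = 19 → [9, 9, 10, 13, 19, 19]

[9, 9, 10, 13, 19, 19]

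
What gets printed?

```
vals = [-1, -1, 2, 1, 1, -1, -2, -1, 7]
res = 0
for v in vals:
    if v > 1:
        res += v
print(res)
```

9

v=-1: not >1
v=-1: not >1
v=2: >1, res = 0+2 = 2
v=1: not >1
v=1: not >1
v=-1: not >1
v=-2: not >1
v=-1: not >1
v=7: >1, res = 2+7 = 9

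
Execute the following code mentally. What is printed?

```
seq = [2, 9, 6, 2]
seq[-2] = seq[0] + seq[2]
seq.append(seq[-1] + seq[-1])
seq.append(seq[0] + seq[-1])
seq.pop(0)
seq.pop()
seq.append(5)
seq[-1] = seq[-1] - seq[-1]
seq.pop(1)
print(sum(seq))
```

15

seq[-2] = seq[0]+seq[2] = 2+6 = 8 → [2, 9, 8, 2]
append seq[-1]+seq[-1] = 2+2 = 4 → [2, 9, 8, 2, 4]
append seq[0]+seq[-1] = 2+4 = 6 → [2, 9, 8, 2, 4, 6]
pop(0) removes 2 → [9, 8, 2, 4, 6]
pop() removes 6 → [9, 8, 2, 4]
append 5 → [9, 8, 2, 4, 5]
seq[-1] = seq[-1]-seq[-1] = 5-5 = 0 → [9, 8, 2, 4, 0]
pop(1) removes 8 → [9, 2, 4, 0]
sum = 15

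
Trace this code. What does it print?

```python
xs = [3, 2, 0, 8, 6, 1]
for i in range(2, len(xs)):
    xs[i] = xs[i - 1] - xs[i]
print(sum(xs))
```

-24

i=2: xs[2] = 2-0 = 2 → [3, 2, 2, 8, 6, 1]
i=3: xs[3] = 2-8 = -6 → [3, 2, 2, -6, 6, 1]
i=4: xs[4] = (-6)-6 = -12 → [3, 2, 2, -6, -12, 1]
i=5: xs[5] = (-12)-1 = -13 → [3, 2, 2, -6, -12, -13]
sum = -24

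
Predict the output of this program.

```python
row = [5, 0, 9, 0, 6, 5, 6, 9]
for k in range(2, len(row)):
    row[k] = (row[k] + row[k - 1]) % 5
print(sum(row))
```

k=2: row[2] = (9+0)%5 = 4 → [5, 0, 4, 0, 6, 5, 6, 9]
k=3: row[3] = (0+4)%5 = 4 → [5, 0, 4, 4, 6, 5, 6, 9]
k=4: row[4] = (6+4)%5 = 0 → [5, 0, 4, 4, 0, 5, 6, 9]
k=5: row[5] = (5+0)%5 = 0 → [5, 0, 4, 4, 0, 0, 6, 9]
k=6: row[6] = (6+0)%5 = 1 → [5, 0, 4, 4, 0, 0, 1, 9]
k=7: row[7] = (9+1)%5 = 0 → [5, 0, 4, 4, 0, 0, 1, 0]
sum = 14

14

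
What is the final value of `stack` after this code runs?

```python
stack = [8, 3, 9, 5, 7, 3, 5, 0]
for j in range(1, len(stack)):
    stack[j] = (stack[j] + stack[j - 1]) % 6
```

j=1: stack[1] = (3+8)%6 = 5 → [8, 5, 9, 5, 7, 3, 5, 0]
j=2: stack[2] = (9+5)%6 = 2 → [8, 5, 2, 5, 7, 3, 5, 0]
j=3: stack[3] = (5+2)%6 = 1 → [8, 5, 2, 1, 7, 3, 5, 0]
j=4: stack[4] = (7+1)%6 = 2 → [8, 5, 2, 1, 2, 3, 5, 0]
j=5: stack[5] = (3+2)%6 = 5 → [8, 5, 2, 1, 2, 5, 5, 0]
j=6: stack[6] = (5+5)%6 = 4 → [8, 5, 2, 1, 2, 5, 4, 0]
j=7: stack[7] = (0+4)%6 = 4 → [8, 5, 2, 1, 2, 5, 4, 4]

[8, 5, 2, 1, 2, 5, 4, 4]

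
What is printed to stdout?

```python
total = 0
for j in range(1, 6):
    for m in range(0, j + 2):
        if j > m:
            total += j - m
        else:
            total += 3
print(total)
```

j=1,m=0: 1>0, total = 0+1 = 1
j=1,m=1: not 1>1, total = 1+3 = 4
j=1,m=2: not 1>2, total = 4+3 = 7
j=2,m=0: 2>0, total = 7+2 = 9
j=2,m=1: 2>1, total = 9+1 = 10
j=2,m=2: not 2>2, total = 10+3 = 13
j=2,m=3: not 2>3, total = 13+3 = 16
j=3,m=0: 3>0, total = 16+3 = 19
j=3,m=1: 3>1, total = 19+2 = 21
j=3,m=2: 3>2, total = 21+1 = 22
j=3,m=3: not 3>3, total = 22+3 = 25
j=3,m=4: not 3>4, total = 25+3 = 28
j=4,m=0: 4>0, total = 28+4 = 32
j=4,m=1: 4>1, total = 32+3 = 35
j=4,m=2: 4>2, total = 35+2 = 37
j=4,m=3: 4>3, total = 37+1 = 38
j=4,m=4: not 4>4, total = 38+3 = 41
j=4,m=5: not 4>5, total = 41+3 = 44
j=5,m=0: 5>0, total = 44+5 = 49
j=5,m=1: 5>1, total = 49+4 = 53
j=5,m=2: 5>2, total = 53+3 = 56
j=5,m=3: 5>3, total = 56+2 = 58
j=5,m=4: 5>4, total = 58+1 = 59
j=5,m=5: not 5>5, total = 59+3 = 62
j=5,m=6: not 5>6, total = 62+3 = 65

65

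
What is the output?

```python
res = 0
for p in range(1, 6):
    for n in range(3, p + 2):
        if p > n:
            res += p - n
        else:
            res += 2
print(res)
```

18

p=2,n=3: not 2>3, res = 0+2 = 2
p=3,n=3: not 3>3, res = 2+2 = 4
p=3,n=4: not 3>4, res = 4+2 = 6
p=4,n=3: 4>3, res = 6+1 = 7
p=4,n=4: not 4>4, res = 7+2 = 9
p=4,n=5: not 4>5, res = 9+2 = 11
p=5,n=3: 5>3, res = 11+2 = 13
p=5,n=4: 5>4, res = 13+1 = 14
p=5,n=5: not 5>5, res = 14+2 = 16
p=5,n=6: not 5>6, res = 16+2 = 18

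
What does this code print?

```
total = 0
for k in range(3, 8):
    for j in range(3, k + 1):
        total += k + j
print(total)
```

k=3,j=3: total = 0+6 = 6
k=4,j=3: total = 6+7 = 13
k=4,j=4: total = 13+8 = 21
k=5,j=3: total = 21+8 = 29
k=5,j=4: total = 29+9 = 38
k=5,j=5: total = 38+10 = 48
k=6,j=3: total = 48+9 = 57
k=6,j=4: total = 57+10 = 67
k=6,j=5: total = 67+11 = 78
k=6,j=6: total = 78+12 = 90
k=7,j=3: total = 90+10 = 100
k=7,j=4: total = 100+11 = 111
k=7,j=5: total = 111+12 = 123
k=7,j=6: total = 123+13 = 136
k=7,j=7: total = 136+14 = 150

150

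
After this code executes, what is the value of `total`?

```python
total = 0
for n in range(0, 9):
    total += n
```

36

n=0: total = 0+0 = 0
n=1: total = 0+1 = 1
n=2: total = 1+2 = 3
n=3: total = 3+3 = 6
n=4: total = 6+4 = 10
n=5: total = 10+5 = 15
n=6: total = 15+6 = 21
n=7: total = 21+7 = 28
n=8: total = 28+8 = 36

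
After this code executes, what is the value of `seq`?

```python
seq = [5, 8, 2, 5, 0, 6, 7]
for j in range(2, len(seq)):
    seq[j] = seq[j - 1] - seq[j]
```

j=2: seq[2] = 8-2 = 6 → [5, 8, 6, 5, 0, 6, 7]
j=3: seq[3] = 6-5 = 1 → [5, 8, 6, 1, 0, 6, 7]
j=4: seq[4] = 1-0 = 1 → [5, 8, 6, 1, 1, 6, 7]
j=5: seq[5] = 1-6 = -5 → [5, 8, 6, 1, 1, -5, 7]
j=6: seq[6] = (-5)-7 = -12 → [5, 8, 6, 1, 1, -5, -12]

[5, 8, 6, 1, 1, -5, -12]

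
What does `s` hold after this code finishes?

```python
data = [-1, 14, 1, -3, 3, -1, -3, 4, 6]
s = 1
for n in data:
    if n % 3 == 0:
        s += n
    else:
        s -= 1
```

n=-1: not %3==0, s = 1-1 = 0
n=14: not %3==0, s = 0-1 = -1
n=1: not %3==0, s = (-1)-1 = -2
n=-3: %3==0, s = (-2)+(-3) = -5
n=3: %3==0, s = (-5)+3 = -2
n=-1: not %3==0, s = (-2)-1 = -3
n=-3: %3==0, s = (-3)+(-3) = -6
n=4: not %3==0, s = (-6)-1 = -7
n=6: %3==0, s = (-7)+6 = -1

-1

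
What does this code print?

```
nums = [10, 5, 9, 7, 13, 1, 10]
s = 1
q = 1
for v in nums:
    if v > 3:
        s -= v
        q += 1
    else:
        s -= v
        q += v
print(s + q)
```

-46

v=10: >3, s = 1-10 = -9; q=2
v=5: >3, s = (-9)-5 = -14; q=3
v=9: >3, s = (-14)-9 = -23; q=4
v=7: >3, s = (-23)-7 = -30; q=5
v=13: >3, s = (-30)-13 = -43; q=6
v=1: not >3, s = (-43)-1 = -44; q=7
v=10: >3, s = (-44)-10 = -54; q=8
s+q = (-54)+8 = -46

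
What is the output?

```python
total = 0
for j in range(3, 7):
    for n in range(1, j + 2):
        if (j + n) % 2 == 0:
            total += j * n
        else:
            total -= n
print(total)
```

j=3,n=1: even sum, total = 0+3 = 3
j=3,n=2: odd sum, total = 3-2 = 1
j=3,n=3: even sum, total = 1+9 = 10
j=3,n=4: odd sum, total = 10-4 = 6
j=4,n=1: odd sum, total = 6-1 = 5
j=4,n=2: even sum, total = 5+8 = 13
j=4,n=3: odd sum, total = 13-3 = 10
j=4,n=4: even sum, total = 10+16 = 26
j=4,n=5: odd sum, total = 26-5 = 21
j=5,n=1: even sum, total = 21+5 = 26
j=5,n=2: odd sum, total = 26-2 = 24
j=5,n=3: even sum, total = 24+15 = 39
j=5,n=4: odd sum, total = 39-4 = 35
j=5,n=5: even sum, total = 35+25 = 60
j=5,n=6: odd sum, total = 60-6 = 54
j=6,n=1: odd sum, total = 54-1 = 53
j=6,n=2: even sum, total = 53+12 = 65
j=6,n=3: odd sum, total = 65-3 = 62
j=6,n=4: even sum, total = 62+24 = 86
j=6,n=5: odd sum, total = 86-5 = 81
j=6,n=6: even sum, total = 81+36 = 117
j=6,n=7: odd sum, total = 117-7 = 110

110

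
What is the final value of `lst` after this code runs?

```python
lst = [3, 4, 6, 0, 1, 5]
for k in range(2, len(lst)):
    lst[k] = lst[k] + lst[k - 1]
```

[3, 4, 10, 10, 11, 16]

k=2: lst[2] = 6+4 = 10 → [3, 4, 10, 0, 1, 5]
k=3: lst[3] = 0+10 = 10 → [3, 4, 10, 10, 1, 5]
k=4: lst[4] = 1+10 = 11 → [3, 4, 10, 10, 11, 5]
k=5: lst[5] = 5+11 = 16 → [3, 4, 10, 10, 11, 16]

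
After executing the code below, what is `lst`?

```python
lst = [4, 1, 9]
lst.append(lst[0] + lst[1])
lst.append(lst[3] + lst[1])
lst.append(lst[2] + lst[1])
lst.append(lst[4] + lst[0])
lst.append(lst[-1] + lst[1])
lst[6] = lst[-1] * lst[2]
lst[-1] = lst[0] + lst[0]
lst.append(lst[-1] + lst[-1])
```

append lst[0]+lst[1] = 4+1 = 5 → [4, 1, 9, 5]
append lst[3]+lst[1] = 5+1 = 6 → [4, 1, 9, 5, 6]
append lst[2]+lst[1] = 9+1 = 10 → [4, 1, 9, 5, 6, 10]
append lst[4]+lst[0] = 6+4 = 10 → [4, 1, 9, 5, 6, 10, 10]
append lst[-1]+lst[1] = 10+1 = 11 → [4, 1, 9, 5, 6, 10, 10, 11]
lst[6] = lst[-1]*lst[2] = 11*9 = 99 → [4, 1, 9, 5, 6, 10, 99, 11]
lst[-1] = lst[0]+lst[0] = 4+4 = 8 → [4, 1, 9, 5, 6, 10, 99, 8]
append lst[-1]+lst[-1] = 8+8 = 16 → [4, 1, 9, 5, 6, 10, 99, 8, 16]

[4, 1, 9, 5, 6, 10, 99, 8, 16]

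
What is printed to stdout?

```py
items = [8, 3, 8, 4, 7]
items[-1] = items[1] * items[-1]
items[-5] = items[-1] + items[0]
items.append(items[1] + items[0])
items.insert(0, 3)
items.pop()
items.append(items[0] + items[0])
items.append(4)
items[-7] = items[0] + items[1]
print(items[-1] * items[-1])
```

items[-1] = items[1]*items[-1] = 3*7 = 21 → [8, 3, 8, 4, 21]
items[-5] = items[-1]+items[0] = 21+8 = 29 → [29, 3, 8, 4, 21]
append items[1]+items[0] = 3+29 = 32 → [29, 3, 8, 4, 21, 32]
insert 3 at 0 → [3, 29, 3, 8, 4, 21, 32]
pop() removes 32 → [3, 29, 3, 8, 4, 21]
append items[0]+items[0] = 3+3 = 6 → [3, 29, 3, 8, 4, 21, 6]
append 4 → [3, 29, 3, 8, 4, 21, 6, 4]
items[-7] = items[0]+items[1] = 3+29 = 32 → [3, 32, 3, 8, 4, 21, 6, 4]
items[-1]*items[-1] = 4*4 = 16

16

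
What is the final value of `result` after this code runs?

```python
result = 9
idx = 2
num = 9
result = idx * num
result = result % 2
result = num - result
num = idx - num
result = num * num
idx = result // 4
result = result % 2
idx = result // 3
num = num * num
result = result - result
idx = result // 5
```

result = 2*9 = 18
result = 18%2 = 0
result = 9-0 = 9
num = 2-9 = -7
result = (-7)*(-7) = 49
idx = 49//4 = 12
result = 49%2 = 1
idx = 1//3 = 0
num = (-7)*(-7) = 49
result = 1-1 = 0
idx = 0//5 = 0

0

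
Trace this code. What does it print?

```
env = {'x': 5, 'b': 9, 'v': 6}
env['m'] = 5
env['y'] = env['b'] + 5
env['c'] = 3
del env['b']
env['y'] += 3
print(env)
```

{'x': 5, 'v': 6, 'm': 5, 'y': 17, 'c': 3}

env['m'] = 5 → {'x': 5, 'b': 9, 'v': 6, 'm': 5}
env['y'] = env['b']+5 = 14 → {'x': 5, 'b': 9, 'v': 6, 'm': 5, 'y': 14}
env['c'] = 3 → {'x': 5, 'b': 9, 'v': 6, 'm': 5, 'y': 14, 'c': 3}
del 'b' → {'x': 5, 'v': 6, 'm': 5, 'y': 14, 'c': 3}
env['y'] = 14+3 = 17 → {'x': 5, 'v': 6, 'm': 5, 'y': 17, 'c': 3}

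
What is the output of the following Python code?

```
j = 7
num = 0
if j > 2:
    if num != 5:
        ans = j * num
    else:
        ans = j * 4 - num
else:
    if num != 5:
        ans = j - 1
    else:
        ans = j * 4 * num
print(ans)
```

j=7, num=0
j > 2 is True; num != 5 is True
→ ans = j * num = 0

0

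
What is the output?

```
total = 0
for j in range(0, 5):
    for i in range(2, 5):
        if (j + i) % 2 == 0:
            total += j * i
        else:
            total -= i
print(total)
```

j=0,i=2: even sum, total = 0+0 = 0
j=0,i=3: odd sum, total = 0-3 = -3
j=0,i=4: even sum, total = (-3)+0 = -3
j=1,i=2: odd sum, total = (-3)-2 = -5
j=1,i=3: even sum, total = (-5)+3 = -2
j=1,i=4: odd sum, total = (-2)-4 = -6
j=2,i=2: even sum, total = (-6)+4 = -2
j=2,i=3: odd sum, total = (-2)-3 = -5
j=2,i=4: even sum, total = (-5)+8 = 3
j=3,i=2: odd sum, total = 3-2 = 1
j=3,i=3: even sum, total = 1+9 = 10
j=3,i=4: odd sum, total = 10-4 = 6
j=4,i=2: even sum, total = 6+8 = 14
j=4,i=3: odd sum, total = 14-3 = 11
j=4,i=4: even sum, total = 11+16 = 27

27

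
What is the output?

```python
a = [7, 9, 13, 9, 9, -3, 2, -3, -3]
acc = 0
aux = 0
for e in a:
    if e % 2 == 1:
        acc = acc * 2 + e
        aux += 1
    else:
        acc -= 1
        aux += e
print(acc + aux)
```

e=7: odd, acc = 0*2+7 = 7; aux=1
e=9: odd, acc = 7*2+9 = 23; aux=2
e=13: odd, acc = 23*2+13 = 59; aux=3
e=9: odd, acc = 59*2+9 = 127; aux=4
e=9: odd, acc = 127*2+9 = 263; aux=5
e=-3: odd, acc = 263*2+(-3) = 523; aux=6
e=2: not odd, acc = 523-1 = 522; aux=8
e=-3: odd, acc = 522*2+(-3) = 1041; aux=9
e=-3: odd, acc = 1041*2+(-3) = 2079; aux=10
acc+aux = 2079+10 = 2089

2089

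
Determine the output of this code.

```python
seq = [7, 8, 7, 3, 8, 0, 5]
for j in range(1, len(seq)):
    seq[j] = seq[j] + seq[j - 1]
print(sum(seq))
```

j=1: seq[1] = 8+7 = 15 → [7, 15, 7, 3, 8, 0, 5]
j=2: seq[2] = 7+15 = 22 → [7, 15, 22, 3, 8, 0, 5]
j=3: seq[3] = 3+22 = 25 → [7, 15, 22, 25, 8, 0, 5]
j=4: seq[4] = 8+25 = 33 → [7, 15, 22, 25, 33, 0, 5]
j=5: seq[5] = 0+33 = 33 → [7, 15, 22, 25, 33, 33, 5]
j=6: seq[6] = 5+33 = 38 → [7, 15, 22, 25, 33, 33, 38]
sum = 173

173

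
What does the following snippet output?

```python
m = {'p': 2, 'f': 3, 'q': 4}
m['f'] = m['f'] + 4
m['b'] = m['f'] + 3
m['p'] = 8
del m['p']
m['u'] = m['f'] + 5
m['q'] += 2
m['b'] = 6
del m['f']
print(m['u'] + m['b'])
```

18

m['f'] = m['f']+4 = 7 → {'p': 2, 'f': 7, 'q': 4}
m['b'] = m['f']+3 = 10 → {'p': 2, 'f': 7, 'q': 4, 'b': 10}
m['p'] = 8 → {'p': 8, 'f': 7, 'q': 4, 'b': 10}
del 'p' → {'f': 7, 'q': 4, 'b': 10}
m['u'] = m['f']+5 = 12 → {'f': 7, 'q': 4, 'b': 10, 'u': 12}
m['q'] = 4+2 = 6 → {'f': 7, 'q': 6, 'b': 10, 'u': 12}
m['b'] = 6 → {'f': 7, 'q': 6, 'b': 6, 'u': 12}
del 'f' → {'q': 6, 'b': 6, 'u': 12}
m['u']+m['b'] = 12+6 = 18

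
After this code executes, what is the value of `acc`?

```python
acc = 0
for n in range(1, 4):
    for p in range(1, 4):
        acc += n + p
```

n=1,p=1: acc = 0+2 = 2
n=1,p=2: acc = 2+3 = 5
n=1,p=3: acc = 5+4 = 9
n=2,p=1: acc = 9+3 = 12
n=2,p=2: acc = 12+4 = 16
n=2,p=3: acc = 16+5 = 21
n=3,p=1: acc = 21+4 = 25
n=3,p=2: acc = 25+5 = 30
n=3,p=3: acc = 30+6 = 36

36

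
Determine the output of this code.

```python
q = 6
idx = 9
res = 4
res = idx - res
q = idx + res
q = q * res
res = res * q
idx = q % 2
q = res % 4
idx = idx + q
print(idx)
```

res = 9-4 = 5
q = 9+5 = 14
q = 14*5 = 70
res = 5*70 = 350
idx = 70%2 = 0
q = 350%4 = 2
idx = 0+2 = 2

2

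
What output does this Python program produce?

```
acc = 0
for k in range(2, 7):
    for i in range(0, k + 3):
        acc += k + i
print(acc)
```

k=2,i=0: acc = 0+2 = 2
k=2,i=1: acc = 2+3 = 5
k=2,i=2: acc = 5+4 = 9
k=2,i=3: acc = 9+5 = 14
k=2,i=4: acc = 14+6 = 20
k=3,i=0: acc = 20+3 = 23
k=3,i=1: acc = 23+4 = 27
k=3,i=2: acc = 27+5 = 32
k=3,i=3: acc = 32+6 = 38
k=3,i=4: acc = 38+7 = 45
k=3,i=5: acc = 45+8 = 53
k=4,i=0: acc = 53+4 = 57
k=4,i=1: acc = 57+5 = 62
k=4,i=2: acc = 62+6 = 68
k=4,i=3: acc = 68+7 = 75
k=4,i=4: acc = 75+8 = 83
k=4,i=5: acc = 83+9 = 92
k=4,i=6: acc = 92+10 = 102
k=5,i=0: acc = 102+5 = 107
k=5,i=1: acc = 107+6 = 113
k=5,i=2: acc = 113+7 = 120
k=5,i=3: acc = 120+8 = 128
k=5,i=4: acc = 128+9 = 137
k=5,i=5: acc = 137+10 = 147
k=5,i=6: acc = 147+11 = 158
k=5,i=7: acc = 158+12 = 170
k=6,i=0: acc = 170+6 = 176
k=6,i=1: acc = 176+7 = 183
k=6,i=2: acc = 183+8 = 191
k=6,i=3: acc = 191+9 = 200
k=6,i=4: acc = 200+10 = 210
k=6,i=5: acc = 210+11 = 221
k=6,i=6: acc = 221+12 = 233
k=6,i=7: acc = 233+13 = 246
k=6,i=8: acc = 246+14 = 260

260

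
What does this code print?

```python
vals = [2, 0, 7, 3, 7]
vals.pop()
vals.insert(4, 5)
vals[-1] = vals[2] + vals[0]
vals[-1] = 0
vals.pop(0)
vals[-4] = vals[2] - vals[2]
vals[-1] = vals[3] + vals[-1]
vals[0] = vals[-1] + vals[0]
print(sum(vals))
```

10

pop() removes 7 → [2, 0, 7, 3]
insert 5 at 4 → [2, 0, 7, 3, 5]
vals[-1] = vals[2]+vals[0] = 7+2 = 9 → [2, 0, 7, 3, 9]
vals[-1] = 0 → [2, 0, 7, 3, 0]
pop(0) removes 2 → [0, 7, 3, 0]
vals[-4] = vals[2]-vals[2] = 3-3 = 0 → [0, 7, 3, 0]
vals[-1] = vals[3]+vals[-1] = 0+0 = 0 → [0, 7, 3, 0]
vals[0] = vals[-1]+vals[0] = 0+0 = 0 → [0, 7, 3, 0]
sum = 10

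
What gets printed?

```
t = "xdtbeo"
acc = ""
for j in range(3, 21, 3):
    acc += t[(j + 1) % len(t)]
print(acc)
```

j=3: add t[4]='e' → 'e'
j=6: add t[1]='d' → 'ed'
j=9: add t[4]='e' → 'ede'
j=12: add t[1]='d' → 'eded'
j=15: add t[4]='e' → 'edede'
j=18: add t[1]='d' → 'ededed'

ededed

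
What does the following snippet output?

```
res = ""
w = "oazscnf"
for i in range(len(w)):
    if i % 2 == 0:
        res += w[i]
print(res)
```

i=0: add 'o' → 'o'
i=1: skip
i=2: add 'z' → 'oz'
i=3: skip
i=4: add 'c' → 'ozc'
i=5: skip
i=6: add 'f' → 'ozcf'

ozcf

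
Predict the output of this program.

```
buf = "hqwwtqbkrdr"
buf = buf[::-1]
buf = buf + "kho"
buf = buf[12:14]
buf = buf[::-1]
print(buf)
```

reverse → 'rdrkbqtwwqh'
+ 'kho' → 'rdrkbqtwwqhkho'
slice [12:14] → 'ho'
reverse → 'oh'

oh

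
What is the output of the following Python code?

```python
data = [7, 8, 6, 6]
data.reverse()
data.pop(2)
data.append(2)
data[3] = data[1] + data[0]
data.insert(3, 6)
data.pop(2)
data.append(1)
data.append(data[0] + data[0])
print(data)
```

[6, 6, 6, 12, 1, 12]

reverse → [6, 6, 8, 7]
pop(2) removes 8 → [6, 6, 7]
append 2 → [6, 6, 7, 2]
data[3] = data[1]+data[0] = 6+6 = 12 → [6, 6, 7, 12]
insert 6 at 3 → [6, 6, 7, 6, 12]
pop(2) removes 7 → [6, 6, 6, 12]
append 1 → [6, 6, 6, 12, 1]
append data[0]+data[0] = 6+6 = 12 → [6, 6, 6, 12, 1, 12]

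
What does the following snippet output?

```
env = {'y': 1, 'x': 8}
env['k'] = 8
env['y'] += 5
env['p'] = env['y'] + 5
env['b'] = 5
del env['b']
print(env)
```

{'y': 6, 'x': 8, 'k': 8, 'p': 11}

env['k'] = 8 → {'y': 1, 'x': 8, 'k': 8}
env['y'] = 1+5 = 6 → {'y': 6, 'x': 8, 'k': 8}
env['p'] = env['y']+5 = 11 → {'y': 6, 'x': 8, 'k': 8, 'p': 11}
env['b'] = 5 → {'y': 6, 'x': 8, 'k': 8, 'p': 11, 'b': 5}
del 'b' → {'y': 6, 'x': 8, 'k': 8, 'p': 11}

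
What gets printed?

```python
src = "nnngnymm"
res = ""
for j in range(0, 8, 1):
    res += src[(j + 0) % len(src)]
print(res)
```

j=0: add src[0]='n' → 'n'
j=1: add src[1]='n' → 'nn'
j=2: add src[2]='n' → 'nnn'
j=3: add src[3]='g' → 'nnng'
j=4: add src[4]='n' → 'nnngn'
j=5: add src[5]='y' → 'nnngny'
j=6: add src[6]='m' → 'nnngnym'
j=7: add src[7]='m' → 'nnngnymm'

nnngnymm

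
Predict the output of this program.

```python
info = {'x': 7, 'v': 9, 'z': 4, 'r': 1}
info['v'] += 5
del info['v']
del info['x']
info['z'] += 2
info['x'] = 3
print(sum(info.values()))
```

info['v'] = 9+5 = 14 → {'x': 7, 'v': 14, 'z': 4, 'r': 1}
del 'v' → {'x': 7, 'z': 4, 'r': 1}
del 'x' → {'z': 4, 'r': 1}
info['z'] = 4+2 = 6 → {'z': 6, 'r': 1}
info['x'] = 3 → {'z': 6, 'r': 1, 'x': 3}
sum of values = 10

10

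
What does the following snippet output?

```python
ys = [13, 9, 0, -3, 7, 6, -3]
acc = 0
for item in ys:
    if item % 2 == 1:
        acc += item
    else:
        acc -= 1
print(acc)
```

21

item=13: odd, acc = 0+13 = 13
item=9: odd, acc = 13+9 = 22
item=0: not odd, acc = 22-1 = 21
item=-3: odd, acc = 21+(-3) = 18
item=7: odd, acc = 18+7 = 25
item=6: not odd, acc = 25-1 = 24
item=-3: odd, acc = 24+(-3) = 21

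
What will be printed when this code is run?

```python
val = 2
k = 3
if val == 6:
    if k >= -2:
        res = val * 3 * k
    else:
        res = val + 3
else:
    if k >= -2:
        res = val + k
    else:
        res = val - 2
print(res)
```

5

val=2, k=3
val == 6 is False; k >= -2 is True
→ res = val + k = 5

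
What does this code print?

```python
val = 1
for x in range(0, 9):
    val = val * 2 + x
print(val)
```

x=0: val = 1*2+0 = 2
x=1: val = 2*2+1 = 5
x=2: val = 5*2+2 = 12
x=3: val = 12*2+3 = 27
x=4: val = 27*2+4 = 58
x=5: val = 58*2+5 = 121
x=6: val = 121*2+6 = 248
x=7: val = 248*2+7 = 503
x=8: val = 503*2+8 = 1014

1014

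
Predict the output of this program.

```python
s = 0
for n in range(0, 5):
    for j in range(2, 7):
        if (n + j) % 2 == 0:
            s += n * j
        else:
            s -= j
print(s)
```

n=0,j=2: even sum, s = 0+0 = 0
n=0,j=3: odd sum, s = 0-3 = -3
n=0,j=4: even sum, s = (-3)+0 = -3
n=0,j=5: odd sum, s = (-3)-5 = -8
n=0,j=6: even sum, s = (-8)+0 = -8
n=1,j=2: odd sum, s = (-8)-2 = -10
n=1,j=3: even sum, s = (-10)+3 = -7
n=1,j=4: odd sum, s = (-7)-4 = -11
n=1,j=5: even sum, s = (-11)+5 = -6
n=1,j=6: odd sum, s = (-6)-6 = -12
n=2,j=2: even sum, s = (-12)+4 = -8
n=2,j=3: odd sum, s = (-8)-3 = -11
n=2,j=4: even sum, s = (-11)+8 = -3
n=2,j=5: odd sum, s = (-3)-5 = -8
n=2,j=6: even sum, s = (-8)+12 = 4
n=3,j=2: odd sum, s = 4-2 = 2
n=3,j=3: even sum, s = 2+9 = 11
n=3,j=4: odd sum, s = 11-4 = 7
n=3,j=5: even sum, s = 7+15 = 22
n=3,j=6: odd sum, s = 22-6 = 16
n=4,j=2: even sum, s = 16+8 = 24
n=4,j=3: odd sum, s = 24-3 = 21
n=4,j=4: even sum, s = 21+16 = 37
n=4,j=5: odd sum, s = 37-5 = 32
n=4,j=6: even sum, s = 32+24 = 56

56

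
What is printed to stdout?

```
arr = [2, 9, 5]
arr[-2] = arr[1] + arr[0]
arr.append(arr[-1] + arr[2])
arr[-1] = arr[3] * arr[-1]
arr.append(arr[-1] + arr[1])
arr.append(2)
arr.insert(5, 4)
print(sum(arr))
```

arr[-2] = arr[1]+arr[0] = 9+2 = 11 → [2, 11, 5]
append arr[-1]+arr[2] = 5+5 = 10 → [2, 11, 5, 10]
arr[-1] = arr[3]*arr[-1] = 10*10 = 100 → [2, 11, 5, 100]
append arr[-1]+arr[1] = 100+11 = 111 → [2, 11, 5, 100, 111]
append 2 → [2, 11, 5, 100, 111, 2]
insert 4 at 5 → [2, 11, 5, 100, 111, 4, 2]
sum = 235

235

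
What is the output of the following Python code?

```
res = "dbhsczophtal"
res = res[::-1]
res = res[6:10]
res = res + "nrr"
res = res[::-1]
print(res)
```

rrnhscz

reverse → 'lathpozcshbd'
slice [6:10] → 'zcsh'
+ 'nrr' → 'zcshnrr'
reverse → 'rrnhscz'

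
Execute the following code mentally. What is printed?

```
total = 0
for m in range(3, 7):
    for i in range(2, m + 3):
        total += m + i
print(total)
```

200

m=3,i=2: total = 0+5 = 5
m=3,i=3: total = 5+6 = 11
m=3,i=4: total = 11+7 = 18
m=3,i=5: total = 18+8 = 26
m=4,i=2: total = 26+6 = 32
m=4,i=3: total = 32+7 = 39
m=4,i=4: total = 39+8 = 47
m=4,i=5: total = 47+9 = 56
m=4,i=6: total = 56+10 = 66
m=5,i=2: total = 66+7 = 73
m=5,i=3: total = 73+8 = 81
m=5,i=4: total = 81+9 = 90
m=5,i=5: total = 90+10 = 100
m=5,i=6: total = 100+11 = 111
m=5,i=7: total = 111+12 = 123
m=6,i=2: total = 123+8 = 131
m=6,i=3: total = 131+9 = 140
m=6,i=4: total = 140+10 = 150
m=6,i=5: total = 150+11 = 161
m=6,i=6: total = 161+12 = 173
m=6,i=7: total = 173+13 = 186
m=6,i=8: total = 186+14 = 200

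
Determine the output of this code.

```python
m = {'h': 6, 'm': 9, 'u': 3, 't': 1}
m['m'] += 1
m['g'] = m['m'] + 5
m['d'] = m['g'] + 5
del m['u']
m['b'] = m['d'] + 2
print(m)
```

m['m'] = 9+1 = 10 → {'h': 6, 'm': 10, 'u': 3, 't': 1}
m['g'] = m['m']+5 = 15 → {'h': 6, 'm': 10, 'u': 3, 't': 1, 'g': 15}
m['d'] = m['g']+5 = 20 → {'h': 6, 'm': 10, 'u': 3, 't': 1, 'g': 15, 'd': 20}
del 'u' → {'h': 6, 'm': 10, 't': 1, 'g': 15, 'd': 20}
m['b'] = m['d']+2 = 22 → {'h': 6, 'm': 10, 't': 1, 'g': 15, 'd': 20, 'b': 22}

{'h': 6, 'm': 10, 't': 1, 'g': 15, 'd': 20, 'b': 22}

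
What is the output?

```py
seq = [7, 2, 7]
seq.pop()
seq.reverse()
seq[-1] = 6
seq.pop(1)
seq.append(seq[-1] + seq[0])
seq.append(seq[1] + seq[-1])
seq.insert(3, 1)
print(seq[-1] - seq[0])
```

pop() removes 7 → [7, 2]
reverse → [2, 7]
seq[-1] = 6 → [2, 6]
pop(1) removes 6 → [2]
append seq[-1]+seq[0] = 2+2 = 4 → [2, 4]
append seq[1]+seq[-1] = 4+4 = 8 → [2, 4, 8]
insert 1 at 3 → [2, 4, 8, 1]
seq[-1]-seq[0] = 1-2 = -1

-1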